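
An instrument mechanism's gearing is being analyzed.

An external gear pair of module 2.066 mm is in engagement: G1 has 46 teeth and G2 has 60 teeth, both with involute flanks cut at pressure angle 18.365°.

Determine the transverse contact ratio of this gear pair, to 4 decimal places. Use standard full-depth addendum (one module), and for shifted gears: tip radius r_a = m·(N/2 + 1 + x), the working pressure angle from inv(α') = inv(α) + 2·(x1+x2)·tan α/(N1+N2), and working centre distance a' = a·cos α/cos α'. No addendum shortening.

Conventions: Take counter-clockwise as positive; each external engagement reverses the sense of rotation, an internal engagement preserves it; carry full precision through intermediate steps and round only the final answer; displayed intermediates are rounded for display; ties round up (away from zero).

1.8575

single-mesh involute tooth geometry (46T engaging 60T at module 2.066)
base radii: r_b1 = 45.097844, r_b2 = 58.823275
tip radii: r_a1 = 49.584000, r_a2 = 64.046000
no profile shift: α' = α, a' = a
action lengths: √(r_a1²−r_b1²) = 20.609646, √(r_a2²−r_b2²) = 25.332043
base pitch p_b = π·m·cos α = 6.159959
CR = (20.609646 + 25.332043 − 109.498000·sin 18.36500°)/6.159959 = 1.857517
contact ratio ≈ 1.8575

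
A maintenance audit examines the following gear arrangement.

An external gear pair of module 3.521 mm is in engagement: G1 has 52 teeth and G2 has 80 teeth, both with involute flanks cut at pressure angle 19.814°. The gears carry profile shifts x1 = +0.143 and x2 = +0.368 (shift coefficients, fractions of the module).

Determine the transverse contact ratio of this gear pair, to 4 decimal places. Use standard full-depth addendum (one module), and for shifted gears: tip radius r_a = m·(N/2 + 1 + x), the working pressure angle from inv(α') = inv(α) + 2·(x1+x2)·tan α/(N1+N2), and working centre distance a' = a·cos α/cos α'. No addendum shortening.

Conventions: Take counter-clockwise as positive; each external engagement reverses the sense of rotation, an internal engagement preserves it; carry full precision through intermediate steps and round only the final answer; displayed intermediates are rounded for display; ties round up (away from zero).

recognized (one external pair, fixed centres): single-mesh tooth geometry, m = 3.521, N1 = 52, N2 = 80
base radii: r_b1 = 86.126291, r_b2 = 132.501986
tip radii: r_a1 = 95.570503, r_a2 = 145.656728
inv(α') = inv(19.814°) + 2·(+0.143+0.368)·tan α/(52+80) = 0.01726824  ⇒  α' = 20.97015°
a' = a·cos α / cos α' = 232.3860·cos 19.814°/cos 20.97015° = 234.135789
action lengths: √(r_a1²−r_b1²) = 41.424425, √(r_a2²−r_b2²) = 60.490545
base pitch p_b = π·m·cos α = 10.406682
CR = (41.424425 + 60.490545 − 234.135789·sin 20.97015°)/10.406682 = 1.741391
contact ratio ≈ 1.7414

1.7414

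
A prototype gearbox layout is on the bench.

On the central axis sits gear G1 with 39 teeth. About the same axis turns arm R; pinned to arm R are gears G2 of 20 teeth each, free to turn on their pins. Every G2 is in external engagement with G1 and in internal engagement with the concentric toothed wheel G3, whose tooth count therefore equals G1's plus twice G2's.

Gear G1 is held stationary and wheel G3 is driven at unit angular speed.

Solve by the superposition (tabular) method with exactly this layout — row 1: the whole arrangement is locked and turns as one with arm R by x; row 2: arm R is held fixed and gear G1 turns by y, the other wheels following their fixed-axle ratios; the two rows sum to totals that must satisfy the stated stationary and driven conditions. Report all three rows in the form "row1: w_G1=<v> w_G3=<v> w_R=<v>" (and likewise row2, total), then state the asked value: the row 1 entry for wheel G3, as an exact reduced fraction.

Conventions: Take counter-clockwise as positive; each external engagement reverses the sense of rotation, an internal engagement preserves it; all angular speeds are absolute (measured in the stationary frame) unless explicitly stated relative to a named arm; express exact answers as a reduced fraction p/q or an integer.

planetary set (39T centre, 20T on arm, 79T internal) — Willis relation
row 1 (train locked, turned with arm): all members turn x
row 2 — arm fixed, fixed-axis ratios: sun y, ring −(39/79)·y, arm 0
boundary: total ω_sun = x + y = 0 and total ω_ring = x − (39/79)·y = 1  ⇒  y = -79/118, x = 79/118
row 2 ring = −(39/79)·(-79/118) = 39/118
totals (row 1 + row 2): sun 79/118 + (-79/118) = 0, ring 79/118 + 39/118 = 1, arm 79/118 + 0 = 79/118
asked cell (row1, ring) = 79/118

row1: w_G1=79/118 w_G3=79/118 w_R=79/118
row2: w_G1=-79/118 w_G3=39/118 w_R=0
total: w_G1=0 w_G3=1 w_R=79/118
asked value: 79/118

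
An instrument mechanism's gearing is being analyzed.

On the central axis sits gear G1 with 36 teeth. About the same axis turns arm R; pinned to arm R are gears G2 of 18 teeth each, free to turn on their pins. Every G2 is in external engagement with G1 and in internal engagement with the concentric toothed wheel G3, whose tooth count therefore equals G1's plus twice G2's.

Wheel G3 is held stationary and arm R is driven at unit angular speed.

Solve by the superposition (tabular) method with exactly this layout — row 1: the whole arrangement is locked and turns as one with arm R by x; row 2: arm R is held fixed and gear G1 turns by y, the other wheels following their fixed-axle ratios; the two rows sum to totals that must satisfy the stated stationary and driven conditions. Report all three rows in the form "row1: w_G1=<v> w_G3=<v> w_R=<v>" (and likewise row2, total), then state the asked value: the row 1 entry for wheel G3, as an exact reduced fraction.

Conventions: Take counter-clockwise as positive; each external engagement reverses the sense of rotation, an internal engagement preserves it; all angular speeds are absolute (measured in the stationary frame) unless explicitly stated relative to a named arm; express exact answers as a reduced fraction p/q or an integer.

recognized (axles ride arm R): planetary set, 36/18/72 teeth
row 1 (train locked, turned with arm): all members turn x
row 2: sun turns y, ring = −(36/72)·y, arm 0
boundary: total ω_ring = x − (36/72)·y = 0 and total ω_arm = x = 1  ⇒  y = 2, x = 1
row 2 ring = −(36/72)·2 = -1
totals (row 1 + row 2): sun 1 + 2 = 3, ring 1 + (-1) = 0, arm 1 + 0 = 1
asked cell (row1, ring) = 1

row1: w_G1=1 w_G3=1 w_R=1
row2: w_G1=2 w_G3=-1 w_R=0
total: w_G1=3 w_G3=0 w_R=1
asked value: 1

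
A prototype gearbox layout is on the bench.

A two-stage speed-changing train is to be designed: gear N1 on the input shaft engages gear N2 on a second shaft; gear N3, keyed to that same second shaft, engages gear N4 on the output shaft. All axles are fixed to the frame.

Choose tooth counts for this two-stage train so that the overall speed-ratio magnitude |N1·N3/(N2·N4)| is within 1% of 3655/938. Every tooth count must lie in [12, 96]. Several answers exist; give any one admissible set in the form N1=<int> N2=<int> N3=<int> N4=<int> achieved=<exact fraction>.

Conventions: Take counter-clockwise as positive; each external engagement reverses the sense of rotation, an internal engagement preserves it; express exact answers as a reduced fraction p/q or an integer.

class = fixed-axis compound train [2-stage, 3655/938 wanted]
target = 3655/938 in lowest terms: an exact hit needs N1·N3 = k·3655 and N2·N4 = k·938 for one integer k, every count in [12, 96]; additionally prefer no 1:1 stage (N1 ≠ N2, N3 ≠ N4)
k = 1: N1·N3 = 3655 = 43·85, N2·N4 = 938 = 14·67
achieved = 43·85/(14·67) = 3655/938; |achieved − target| = 0 ≤ 731/18760 ✓

N1=43 N2=14 N3=85 N4=67 achieved=3655/938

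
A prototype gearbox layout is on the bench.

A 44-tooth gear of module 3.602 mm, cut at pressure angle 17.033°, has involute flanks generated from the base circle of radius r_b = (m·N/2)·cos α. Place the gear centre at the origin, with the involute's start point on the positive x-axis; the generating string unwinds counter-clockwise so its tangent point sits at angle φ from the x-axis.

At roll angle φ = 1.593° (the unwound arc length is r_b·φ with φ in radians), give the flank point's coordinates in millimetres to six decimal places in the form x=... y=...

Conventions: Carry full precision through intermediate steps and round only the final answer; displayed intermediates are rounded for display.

x=75.797336 y=0.000543

class = single-mesh tooth geometry [base-circle involute, m = 3.602, 44T]
pitch radius r_p = m·N/2 = 3.602·44/2 = 79.244000
base radius r_b = r_p·cos α = 79.244000·cos 17.033° = 75.768057
roll angle φ = 1.593° = 0.02780309 rad
x = r_b·(cos φ + φ·sin φ) = 75.797336
y = r_b·(sin φ − φ·cos φ) = 0.000543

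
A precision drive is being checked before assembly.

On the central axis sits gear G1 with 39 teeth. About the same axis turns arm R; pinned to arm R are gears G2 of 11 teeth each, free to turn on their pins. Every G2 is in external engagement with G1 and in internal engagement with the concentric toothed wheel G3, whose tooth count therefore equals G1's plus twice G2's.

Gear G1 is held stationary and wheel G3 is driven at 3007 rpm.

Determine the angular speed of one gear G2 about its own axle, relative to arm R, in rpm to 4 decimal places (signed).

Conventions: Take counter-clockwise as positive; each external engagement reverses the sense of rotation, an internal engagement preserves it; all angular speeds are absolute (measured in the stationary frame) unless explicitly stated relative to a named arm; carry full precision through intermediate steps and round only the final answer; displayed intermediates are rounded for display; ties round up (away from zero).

+6503.3209 rpm

planetary set (39T centre, 11T on arm, 61T internal) — Willis relation
normalise by the input: solve with ω_ring = 1, then scale by 3007 rpm
ring teeth: 39 + 2·11 = 61
39(ω_sun−ω_arm) = −61(ω_ring−ω_arm),  ω_sun = 0, ω_ring = 1
39(0−ω_arm) = −61(1−ω_arm)  ⇒  100·ω_arm = 61  ⇒  ω_arm = 61/100
sun–planet mesh: 39·(0−61/100) = −11·(ω_p−ω_arm)  ⇒  ω_p−ω_arm = 2379/1100
scale: ω_p−ω_arm = 2379/1100 × 3007 rpm = +6503.3209 rpm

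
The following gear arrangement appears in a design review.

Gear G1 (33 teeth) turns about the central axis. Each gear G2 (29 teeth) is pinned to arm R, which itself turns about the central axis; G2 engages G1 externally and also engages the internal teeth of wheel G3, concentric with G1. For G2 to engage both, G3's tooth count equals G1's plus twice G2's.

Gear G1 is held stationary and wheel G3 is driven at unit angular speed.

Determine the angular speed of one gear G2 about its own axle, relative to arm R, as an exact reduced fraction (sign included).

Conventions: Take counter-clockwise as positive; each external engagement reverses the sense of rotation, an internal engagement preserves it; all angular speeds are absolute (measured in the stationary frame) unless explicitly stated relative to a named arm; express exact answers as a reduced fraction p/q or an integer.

topology: planetary set — G1 33T / G2 29T / G3 91T, arm = carrier (Willis)
ring teeth: 33 + 2·29 = 91
33(ω_sun−ω_arm) = −91(ω_ring−ω_arm),  ω_sun = 0, ω_ring = 1
33(0−ω_arm) = −91(1−ω_arm)  ⇒  124·ω_arm = 91  ⇒  ω_arm = 91/124
sun–planet mesh: 33·(0−91/124) = −29·(ω_p−ω_arm)  ⇒  ω_p−ω_arm = 3003/3596
exact speed ratio = 3003/3596

3003/3596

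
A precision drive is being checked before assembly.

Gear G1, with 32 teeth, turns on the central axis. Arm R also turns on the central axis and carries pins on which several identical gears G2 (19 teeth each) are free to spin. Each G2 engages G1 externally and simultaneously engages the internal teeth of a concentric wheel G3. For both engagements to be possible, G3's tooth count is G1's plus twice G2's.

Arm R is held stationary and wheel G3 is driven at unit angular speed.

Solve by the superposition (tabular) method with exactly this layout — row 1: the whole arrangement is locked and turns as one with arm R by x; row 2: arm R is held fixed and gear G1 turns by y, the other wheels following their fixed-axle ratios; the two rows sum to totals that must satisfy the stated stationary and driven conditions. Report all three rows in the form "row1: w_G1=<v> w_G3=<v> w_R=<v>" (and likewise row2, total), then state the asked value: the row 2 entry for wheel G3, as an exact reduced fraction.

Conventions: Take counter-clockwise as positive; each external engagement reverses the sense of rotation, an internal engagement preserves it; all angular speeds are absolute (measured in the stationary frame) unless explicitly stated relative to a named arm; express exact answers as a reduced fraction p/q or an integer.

row1: w_G1=0 w_G3=0 w_R=0
row2: w_G1=-35/16 w_G3=1 w_R=0
total: w_G1=-35/16 w_G3=1 w_R=0
asked value: 1

planetary set (32T centre, 19T on arm, 70T internal) — Willis relation
row 1 (train locked, turned with arm): all members turn x
row 2: sun turns y, ring = −(32/70)·y, arm 0
boundary: total ω_arm = x = 0 and total ω_ring = x − (32/70)·y = 1  ⇒  y = -35/16, x = 0
row 2 ring = −(32/70)·(-35/16) = 1
totals (row 1 + row 2): sun 0 + (-35/16) = -35/16, ring 0 + 1 = 1, arm 0 + 0 = 0
asked cell (row2, ring) = 1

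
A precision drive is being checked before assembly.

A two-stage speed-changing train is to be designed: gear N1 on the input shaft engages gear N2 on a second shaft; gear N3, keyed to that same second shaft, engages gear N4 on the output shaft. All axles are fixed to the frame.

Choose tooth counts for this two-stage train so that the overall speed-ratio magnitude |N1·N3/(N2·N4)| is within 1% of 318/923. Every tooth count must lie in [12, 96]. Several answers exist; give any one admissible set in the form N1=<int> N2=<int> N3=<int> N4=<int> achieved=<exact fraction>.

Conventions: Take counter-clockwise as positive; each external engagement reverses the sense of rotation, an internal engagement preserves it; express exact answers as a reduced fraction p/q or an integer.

N1=12 N2=26 N3=53 N4=71 achieved=318/923

2-stage fixed-axis compound train for ratio 318/923
target = 318/923 in lowest terms: an exact hit needs N1·N3 = k·318 and N2·N4 = k·923 for one integer k, every count in [12, 96]; additionally prefer no 1:1 stage (N1 ≠ N2, N3 ≠ N4)
k = 1: no 1:1-free in-range split of k·318 and k·923 into factor pairs; take k = 2
k = 2: N1·N3 = 636 = 12·53, N2·N4 = 1846 = 26·71
achieved = 12·53/(26·71) = 318/923; |achieved − target| = 0 ≤ 159/46150 ✓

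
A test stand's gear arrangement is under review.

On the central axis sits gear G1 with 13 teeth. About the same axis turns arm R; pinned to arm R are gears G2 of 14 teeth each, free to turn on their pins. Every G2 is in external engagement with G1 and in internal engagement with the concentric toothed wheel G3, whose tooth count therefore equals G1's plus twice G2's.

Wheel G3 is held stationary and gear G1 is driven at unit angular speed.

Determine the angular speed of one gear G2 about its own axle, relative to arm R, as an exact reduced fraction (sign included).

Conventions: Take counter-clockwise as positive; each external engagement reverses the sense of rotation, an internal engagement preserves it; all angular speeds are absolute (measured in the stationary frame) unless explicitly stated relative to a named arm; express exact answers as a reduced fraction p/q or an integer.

recognized (axles ride arm R): planetary set, 13/14/41 teeth
ring teeth: 13 + 2·14 = 41
13(ω_sun−ω_arm) = −41(ω_ring−ω_arm),  ω_ring = 0, ω_sun = 1
13(1−ω_arm) = −41(0−ω_arm)  ⇒  54·ω_arm = 13  ⇒  ω_arm = 13/54
sun–planet mesh: 13·(1−13/54) = −14·(ω_p−ω_arm)  ⇒  ω_p−ω_arm = -533/756
exact speed ratio = -533/756

-533/756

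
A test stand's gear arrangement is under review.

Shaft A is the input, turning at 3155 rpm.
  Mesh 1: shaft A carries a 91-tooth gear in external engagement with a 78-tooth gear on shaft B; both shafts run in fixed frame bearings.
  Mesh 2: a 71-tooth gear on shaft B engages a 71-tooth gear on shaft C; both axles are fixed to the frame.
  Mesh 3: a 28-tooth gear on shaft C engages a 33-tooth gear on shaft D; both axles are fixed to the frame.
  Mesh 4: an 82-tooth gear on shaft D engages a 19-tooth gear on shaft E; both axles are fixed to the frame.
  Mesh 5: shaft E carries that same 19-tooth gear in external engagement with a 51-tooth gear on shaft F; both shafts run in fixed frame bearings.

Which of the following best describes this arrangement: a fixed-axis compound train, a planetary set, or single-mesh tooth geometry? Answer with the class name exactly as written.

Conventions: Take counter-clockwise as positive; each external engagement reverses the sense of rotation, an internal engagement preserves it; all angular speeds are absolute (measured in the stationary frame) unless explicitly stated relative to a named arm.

fixed-axis compound train

5-mesh fixed-axis compound train (all bearings frame-fixed)
classification: fixed-axis compound train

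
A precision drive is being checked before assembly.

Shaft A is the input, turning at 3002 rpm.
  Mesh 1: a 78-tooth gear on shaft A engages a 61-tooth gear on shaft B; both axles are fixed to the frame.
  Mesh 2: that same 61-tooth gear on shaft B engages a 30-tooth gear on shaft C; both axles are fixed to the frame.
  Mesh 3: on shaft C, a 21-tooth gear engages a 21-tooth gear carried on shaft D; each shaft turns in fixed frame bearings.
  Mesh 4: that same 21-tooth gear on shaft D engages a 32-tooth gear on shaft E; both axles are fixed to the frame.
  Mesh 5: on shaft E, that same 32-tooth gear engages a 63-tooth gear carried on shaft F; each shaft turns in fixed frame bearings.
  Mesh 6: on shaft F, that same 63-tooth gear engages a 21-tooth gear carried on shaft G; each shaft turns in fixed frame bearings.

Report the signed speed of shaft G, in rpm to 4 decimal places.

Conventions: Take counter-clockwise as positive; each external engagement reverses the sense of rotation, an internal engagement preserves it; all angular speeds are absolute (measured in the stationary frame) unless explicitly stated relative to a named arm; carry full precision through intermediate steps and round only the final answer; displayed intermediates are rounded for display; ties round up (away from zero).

6-mesh fixed-axis compound train (all bearings frame-fixed)
mesh 1 [78T→61T]: ω = 3002.0000×78/61 = 3838.6230 rpm, sense flips to −
mesh 2 [61T→30T]: ω = 3838.6230×61/30 = 7805.2000 rpm, sense flips to +
mesh 3 [21T→21T]: ω = 7805.2000×21/21 = 7805.2000 rpm, sense flips to −
mesh 4 [21T→32T]: ω = 7805.2000×21/32 = 5122.1625 rpm, sense flips to +
mesh 5 [32T→63T]: ω = 5122.1625×32/63 = 2601.7333 rpm, sense flips to −
mesh 6 [63T→21T]: ω = 2601.7333×63/21 = 7805.2000 rpm, sense flips to +
signed output speed = +7805.2000 rpm

+7805.2000 rpm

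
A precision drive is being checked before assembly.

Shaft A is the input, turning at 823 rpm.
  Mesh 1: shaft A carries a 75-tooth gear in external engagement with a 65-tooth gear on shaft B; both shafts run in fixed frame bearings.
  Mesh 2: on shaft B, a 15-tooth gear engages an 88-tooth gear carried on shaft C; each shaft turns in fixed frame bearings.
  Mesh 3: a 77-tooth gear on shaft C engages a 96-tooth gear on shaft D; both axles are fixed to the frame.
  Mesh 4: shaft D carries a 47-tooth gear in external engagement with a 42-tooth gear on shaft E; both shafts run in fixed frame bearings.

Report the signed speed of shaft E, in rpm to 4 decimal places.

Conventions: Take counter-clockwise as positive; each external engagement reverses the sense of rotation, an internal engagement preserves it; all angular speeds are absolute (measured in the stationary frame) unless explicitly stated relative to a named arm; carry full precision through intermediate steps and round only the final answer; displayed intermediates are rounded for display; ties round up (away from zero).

class = fixed-axis compound train [4 meshes; 4 ratios multiply, 4 sense flips]
mesh 1 [75T→65T]: ω = 823.0000×75/65 = 949.6154 rpm, sense flips to −
mesh 2 [15T→88T]: ω = 949.6154×15/88 = 161.8663 rpm, sense flips to +
mesh 3 [77T→96T]: ω = 161.8663×77/96 = 129.8302 rpm, sense flips to −
mesh 4 [47T→42T]: ω = 129.8302×47/42 = 145.2862 rpm, sense flips to +
signed output speed = +145.2862 rpm

+145.2862 rpm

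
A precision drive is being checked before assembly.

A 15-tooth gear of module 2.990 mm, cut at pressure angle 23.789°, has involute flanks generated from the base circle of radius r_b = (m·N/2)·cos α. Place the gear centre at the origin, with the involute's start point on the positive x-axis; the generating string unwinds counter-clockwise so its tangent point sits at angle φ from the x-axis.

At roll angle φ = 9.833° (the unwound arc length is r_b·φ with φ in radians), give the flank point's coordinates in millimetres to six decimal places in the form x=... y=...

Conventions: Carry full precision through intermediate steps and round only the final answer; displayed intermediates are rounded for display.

x=20.819668 y=0.034472

recognized (one wheel, involute flank): single-mesh tooth geometry, m = 2.990, N = 15
pitch radius r_p = m·N/2 = 2.990·15/2 = 22.425000
base radius r_b = r_p·cos α = 22.425000·cos 23.789° = 20.519708
roll angle φ = 9.833° = 0.17161823 rad
x = r_b·(cos φ + φ·sin φ) = 20.819668
y = r_b·(sin φ − φ·cos φ) = 0.034472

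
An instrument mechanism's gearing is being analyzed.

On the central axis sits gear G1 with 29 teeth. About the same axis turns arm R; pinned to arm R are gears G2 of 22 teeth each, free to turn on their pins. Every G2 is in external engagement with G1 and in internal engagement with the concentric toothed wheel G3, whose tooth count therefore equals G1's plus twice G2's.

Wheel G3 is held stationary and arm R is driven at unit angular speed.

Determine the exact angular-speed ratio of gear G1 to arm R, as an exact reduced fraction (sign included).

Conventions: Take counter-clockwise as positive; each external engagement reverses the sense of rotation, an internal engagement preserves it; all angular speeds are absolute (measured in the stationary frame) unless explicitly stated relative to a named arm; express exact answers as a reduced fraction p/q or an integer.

recognized (axles ride arm R): planetary set, 29/22/73 teeth
ring teeth: 29 + 2·22 = 73
29(ω_sun−ω_arm) = −73(ω_ring−ω_arm),  ω_ring = 0, ω_arm = 1
ω_sun = 1 − (73/29)(0−1) = 102/29
ω_out/ω_in = 102/29

102/29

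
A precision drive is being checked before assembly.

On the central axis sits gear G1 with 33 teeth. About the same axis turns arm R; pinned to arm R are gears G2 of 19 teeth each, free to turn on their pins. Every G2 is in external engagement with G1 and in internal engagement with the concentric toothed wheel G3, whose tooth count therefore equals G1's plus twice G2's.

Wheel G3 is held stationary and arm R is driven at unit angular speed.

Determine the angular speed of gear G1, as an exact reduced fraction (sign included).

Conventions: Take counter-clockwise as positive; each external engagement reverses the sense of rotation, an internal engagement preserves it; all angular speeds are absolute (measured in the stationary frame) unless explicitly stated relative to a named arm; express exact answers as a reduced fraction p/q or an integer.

planetary set (33T centre, 19T on arm, 71T internal) — Willis relation
ring teeth: 33 + 2·19 = 71
33(ω_sun−ω_arm) = −71(ω_ring−ω_arm),  ω_ring = 0, ω_arm = 1
ω_sun = 1 − (71/33)(0−1) = 104/33
exact speed ratio = 104/33

104/33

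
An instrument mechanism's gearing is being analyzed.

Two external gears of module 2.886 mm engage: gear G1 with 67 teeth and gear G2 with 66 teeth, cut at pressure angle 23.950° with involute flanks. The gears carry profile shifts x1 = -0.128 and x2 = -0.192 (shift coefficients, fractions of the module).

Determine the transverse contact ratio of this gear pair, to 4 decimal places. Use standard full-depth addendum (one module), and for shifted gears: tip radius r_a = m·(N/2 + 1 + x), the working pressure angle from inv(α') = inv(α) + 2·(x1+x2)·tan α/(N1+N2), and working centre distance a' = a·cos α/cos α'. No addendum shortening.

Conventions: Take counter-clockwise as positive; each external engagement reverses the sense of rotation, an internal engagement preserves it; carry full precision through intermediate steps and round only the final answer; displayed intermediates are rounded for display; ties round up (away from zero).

class = single-mesh tooth geometry [involute pair 67T × 66T, m = 2.886]
base radii: r_b1 = 88.356771, r_b2 = 87.038013
tip radii: r_a1 = 99.197592, r_a2 = 97.569888
inv(α') = inv(23.950°) + 2·(-0.128-0.192)·tan α/(67+66) = 0.02403966  ⇒  α' = 23.31029°
a' = a·cos α / cos α' = 191.9190·cos 23.950°/cos 23.31029° = 190.983776
action lengths: √(r_a1²−r_b1²) = 45.091499, √(r_a2²−r_b2²) = 44.093846
base pitch p_b = π·m·cos α = 8.285999
CR = (45.091499 + 44.093846 − 190.983776·sin 23.31029°)/8.285999 = 1.642658
contact ratio ≈ 1.6427

1.6427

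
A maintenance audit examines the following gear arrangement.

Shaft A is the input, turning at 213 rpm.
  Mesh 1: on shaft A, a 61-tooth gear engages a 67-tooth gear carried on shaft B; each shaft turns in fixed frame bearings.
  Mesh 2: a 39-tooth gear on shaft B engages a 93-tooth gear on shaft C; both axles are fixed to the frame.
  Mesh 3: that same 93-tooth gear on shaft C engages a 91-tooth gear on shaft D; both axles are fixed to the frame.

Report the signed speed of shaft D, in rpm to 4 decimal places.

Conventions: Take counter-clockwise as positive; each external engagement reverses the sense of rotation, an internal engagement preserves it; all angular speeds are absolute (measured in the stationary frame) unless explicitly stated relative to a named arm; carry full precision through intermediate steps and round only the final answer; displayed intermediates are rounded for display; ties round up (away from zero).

-83.1109 rpm

class = fixed-axis compound train [3 meshes; 3 ratios multiply, 3 sense flips]
mesh 1 [61T→67T]: ω = 213.0000×61/67 = 193.9254 rpm, sense flips to −
mesh 2 [39T→93T]: ω = 193.9254×39/93 = 81.3235 rpm, sense flips to +
mesh 3 [93T→91T]: ω = 81.3235×93/91 = 83.1109 rpm, sense flips to −
signed output speed = -83.1109 rpm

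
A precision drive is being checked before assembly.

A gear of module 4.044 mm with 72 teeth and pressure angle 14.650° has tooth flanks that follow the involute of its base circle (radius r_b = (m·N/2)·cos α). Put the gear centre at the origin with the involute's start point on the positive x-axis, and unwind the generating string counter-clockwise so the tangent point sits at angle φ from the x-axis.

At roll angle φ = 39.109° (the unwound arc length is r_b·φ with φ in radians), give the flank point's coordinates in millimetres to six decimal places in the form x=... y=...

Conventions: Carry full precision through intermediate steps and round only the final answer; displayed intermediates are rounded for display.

x=169.939102 y=14.247200

class = single-mesh tooth geometry [base-circle involute, m = 4.044, 72T]
pitch radius r_p = m·N/2 = 4.044·72/2 = 145.584000
base radius r_b = r_p·cos α = 145.584000·cos 14.650° = 140.850894
roll angle φ = 39.109° = 0.68258082 rad
x = r_b·(cos φ + φ·sin φ) = 169.939102
y = r_b·(sin φ − φ·cos φ) = 14.247200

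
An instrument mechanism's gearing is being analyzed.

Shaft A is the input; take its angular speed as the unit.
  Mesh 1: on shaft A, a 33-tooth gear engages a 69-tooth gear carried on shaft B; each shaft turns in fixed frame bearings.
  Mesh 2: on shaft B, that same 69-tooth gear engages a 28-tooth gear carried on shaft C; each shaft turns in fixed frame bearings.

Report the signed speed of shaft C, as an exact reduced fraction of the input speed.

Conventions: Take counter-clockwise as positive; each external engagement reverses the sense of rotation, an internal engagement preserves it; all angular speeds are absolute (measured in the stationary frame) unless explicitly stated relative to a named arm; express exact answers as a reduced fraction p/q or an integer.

2-mesh fixed-axis compound train (all bearings frame-fixed)
mesh 1 [33T→69T]: |ω|/ω_in = 1×33/69 = 11/23, sense flips to −
mesh 2 [69T→28T]: |ω|/ω_in = (11/23)×69/28 = 33/28, sense flips to +
signed output speed (× input speed) = 33/28

33/28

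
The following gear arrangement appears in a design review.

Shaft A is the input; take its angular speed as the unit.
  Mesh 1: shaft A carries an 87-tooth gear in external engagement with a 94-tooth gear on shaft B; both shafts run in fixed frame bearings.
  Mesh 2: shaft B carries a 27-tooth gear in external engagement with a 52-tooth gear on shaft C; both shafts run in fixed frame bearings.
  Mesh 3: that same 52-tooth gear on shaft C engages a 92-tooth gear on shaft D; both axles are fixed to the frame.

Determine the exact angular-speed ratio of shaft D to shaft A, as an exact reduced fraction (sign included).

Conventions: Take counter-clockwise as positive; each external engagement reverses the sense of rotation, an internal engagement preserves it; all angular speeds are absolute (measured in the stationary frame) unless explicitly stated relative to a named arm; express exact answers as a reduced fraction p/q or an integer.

class = fixed-axis compound train [3 meshes; 3 ratios multiply, 3 sense flips]
mesh 1 [87T→94T]: running ratio 87/94, sense −
mesh 2 [27T→52T]: running ratio 2349/4888, sense +
mesh 3 [52T→92T]: running ratio 2349/8648, sense −
ω_out/ω_in = -2349/8648

-2349/8648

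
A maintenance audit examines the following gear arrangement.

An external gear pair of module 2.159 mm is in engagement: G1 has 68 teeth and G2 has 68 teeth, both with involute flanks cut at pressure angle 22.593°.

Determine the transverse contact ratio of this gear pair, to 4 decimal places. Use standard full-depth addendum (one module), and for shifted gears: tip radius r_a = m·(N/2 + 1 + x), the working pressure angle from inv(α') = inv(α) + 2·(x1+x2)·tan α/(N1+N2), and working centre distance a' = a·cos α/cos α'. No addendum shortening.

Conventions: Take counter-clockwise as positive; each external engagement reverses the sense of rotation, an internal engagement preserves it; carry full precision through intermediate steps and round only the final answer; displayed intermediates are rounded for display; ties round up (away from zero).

single-mesh involute tooth geometry (68T engaging 68T at module 2.159)
base radii: r_b1 = 67.772615, r_b2 = 67.772615
tip radii: r_a1 = 75.565000, r_a2 = 75.565000
no profile shift: α' = α, a' = a
action lengths: √(r_a1²−r_b1²) = 33.420680, √(r_a2²−r_b2²) = 33.420680
base pitch p_b = π·m·cos α = 6.262175
CR = (33.420680 + 33.420680 − 146.812000·sin 22.59300°)/6.262175 = 1.666954
contact ratio ≈ 1.6670

1.6670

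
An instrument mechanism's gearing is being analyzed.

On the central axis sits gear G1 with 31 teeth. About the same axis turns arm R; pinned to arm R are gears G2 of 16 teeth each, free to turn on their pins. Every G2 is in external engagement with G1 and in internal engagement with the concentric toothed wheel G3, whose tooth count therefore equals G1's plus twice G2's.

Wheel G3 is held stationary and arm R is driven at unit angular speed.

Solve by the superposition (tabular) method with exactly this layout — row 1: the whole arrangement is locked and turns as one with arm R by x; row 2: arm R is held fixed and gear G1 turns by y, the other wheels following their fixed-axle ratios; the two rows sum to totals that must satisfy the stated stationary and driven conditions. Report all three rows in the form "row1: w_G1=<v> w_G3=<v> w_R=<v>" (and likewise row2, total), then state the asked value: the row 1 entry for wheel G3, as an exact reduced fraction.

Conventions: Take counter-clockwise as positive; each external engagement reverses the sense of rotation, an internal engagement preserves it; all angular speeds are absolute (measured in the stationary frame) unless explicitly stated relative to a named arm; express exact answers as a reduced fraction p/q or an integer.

topology: planetary set — G1 31T / G2 16T / G3 63T, arm = carrier (Willis)
row 1 — lock + rotate with arm: ω_sun = ω_ring = ω_arm = x
row 2 — arm fixed, fixed-axis ratios: sun y, ring −(31/63)·y, arm 0
boundary: total ω_ring = x − (31/63)·y = 0 and total ω_arm = x = 1  ⇒  y = 63/31, x = 1
row 2 ring = −(31/63)·63/31 = -1
totals (row 1 + row 2): sun 1 + 63/31 = 94/31, ring 1 + (-1) = 0, arm 1 + 0 = 1
asked cell (row1, ring) = 1

row1: w_G1=1 w_G3=1 w_R=1
row2: w_G1=63/31 w_G3=-1 w_R=0
total: w_G1=94/31 w_G3=0 w_R=1
asked value: 1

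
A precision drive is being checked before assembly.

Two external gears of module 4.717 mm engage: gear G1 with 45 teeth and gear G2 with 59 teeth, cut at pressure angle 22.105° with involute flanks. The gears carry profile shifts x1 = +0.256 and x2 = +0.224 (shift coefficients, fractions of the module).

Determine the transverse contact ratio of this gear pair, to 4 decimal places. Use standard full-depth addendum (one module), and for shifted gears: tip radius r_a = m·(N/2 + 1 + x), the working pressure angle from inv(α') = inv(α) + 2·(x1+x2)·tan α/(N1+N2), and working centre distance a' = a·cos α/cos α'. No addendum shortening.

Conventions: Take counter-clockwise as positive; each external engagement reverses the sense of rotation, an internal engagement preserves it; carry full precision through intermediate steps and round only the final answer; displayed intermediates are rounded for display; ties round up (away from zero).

1.5967

topology: single-mesh involute geometry — m = 4.717, 45T/59T pair
base radii: r_b1 = 98.331315, r_b2 = 128.923280
tip radii: r_a1 = 112.057052, r_a2 = 144.925108
inv(α') = inv(22.105°) + 2·(+0.256+0.224)·tan α/(45+59) = 0.02410369  ⇒  α' = 23.33003°
a' = a·cos α / cos α' = 245.2840·cos 22.105°/cos 23.33003° = 247.489612
action lengths: √(r_a1²−r_b1²) = 53.737653, √(r_a2²−r_b2²) = 66.197242
base pitch p_b = π·m·cos α = 13.729642
CR = (53.737653 + 66.197242 − 247.489612·sin 23.33003°)/13.729642 = 1.596717
contact ratio ≈ 1.5967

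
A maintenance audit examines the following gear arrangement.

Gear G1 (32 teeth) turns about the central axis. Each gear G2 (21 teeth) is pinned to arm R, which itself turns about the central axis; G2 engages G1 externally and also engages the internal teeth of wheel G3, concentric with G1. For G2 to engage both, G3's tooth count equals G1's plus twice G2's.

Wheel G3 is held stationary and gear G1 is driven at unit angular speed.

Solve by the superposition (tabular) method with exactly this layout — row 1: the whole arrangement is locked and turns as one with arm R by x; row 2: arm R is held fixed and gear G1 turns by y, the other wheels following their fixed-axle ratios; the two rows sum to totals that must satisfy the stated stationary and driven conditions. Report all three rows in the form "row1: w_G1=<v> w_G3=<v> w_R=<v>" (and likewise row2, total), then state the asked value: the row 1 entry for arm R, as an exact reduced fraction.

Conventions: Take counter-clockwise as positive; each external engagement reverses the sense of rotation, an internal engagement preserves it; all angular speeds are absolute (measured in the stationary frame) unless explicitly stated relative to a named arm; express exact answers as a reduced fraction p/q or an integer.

topology: planetary set — G1 32T / G2 21T / G3 74T, arm = carrier (Willis)
superposition row 1 [locked train]: every member turns x
row 2: sun turns y, ring = −(32/74)·y, arm 0
boundary: total ω_ring = x − (32/74)·y = 0 and total ω_sun = x + y = 1  ⇒  y = 37/53, x = 16/53
row 2 ring = −(32/74)·37/53 = -16/53
totals (row 1 + row 2): sun 16/53 + 37/53 = 1, ring 16/53 + (-16/53) = 0, arm 16/53 + 0 = 16/53
asked cell (row1, arm) = 16/53

row1: w_G1=16/53 w_G3=16/53 w_R=16/53
row2: w_G1=37/53 w_G3=-16/53 w_R=0
total: w_G1=1 w_G3=0 w_R=16/53
asked value: 16/53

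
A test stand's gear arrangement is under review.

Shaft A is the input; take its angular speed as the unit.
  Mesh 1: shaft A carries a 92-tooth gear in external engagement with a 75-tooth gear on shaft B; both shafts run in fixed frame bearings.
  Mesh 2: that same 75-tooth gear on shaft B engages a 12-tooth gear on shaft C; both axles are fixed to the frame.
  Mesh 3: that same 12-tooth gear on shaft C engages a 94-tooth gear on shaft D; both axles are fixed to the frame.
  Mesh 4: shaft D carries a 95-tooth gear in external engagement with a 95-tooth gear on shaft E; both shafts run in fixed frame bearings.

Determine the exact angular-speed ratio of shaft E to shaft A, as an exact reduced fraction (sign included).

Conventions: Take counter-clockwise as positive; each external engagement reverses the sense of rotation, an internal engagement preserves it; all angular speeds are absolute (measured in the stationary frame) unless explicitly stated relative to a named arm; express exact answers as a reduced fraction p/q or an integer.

class = fixed-axis compound train [4 meshes; 4 ratios multiply, 4 sense flips]
mesh 1 [92T→75T]: running ratio 92/75, sense −
mesh 2 [75T→12T]: running ratio 23/3, sense +
mesh 3 [12T→94T]: running ratio 46/47, sense −
mesh 4 [95T→95T]: running ratio 46/47, sense +
ω_out/ω_in = 46/47

46/47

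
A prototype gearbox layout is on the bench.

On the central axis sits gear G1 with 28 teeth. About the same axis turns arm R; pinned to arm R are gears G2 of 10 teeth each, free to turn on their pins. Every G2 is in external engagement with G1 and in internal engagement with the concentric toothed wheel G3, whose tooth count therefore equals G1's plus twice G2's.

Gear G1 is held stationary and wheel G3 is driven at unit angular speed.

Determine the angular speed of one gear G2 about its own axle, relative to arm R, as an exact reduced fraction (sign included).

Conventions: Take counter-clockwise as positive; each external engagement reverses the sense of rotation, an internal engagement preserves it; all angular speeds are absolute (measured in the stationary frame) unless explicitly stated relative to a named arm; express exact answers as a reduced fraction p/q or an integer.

168/95

recognized (axles ride arm R): planetary set, 28/10/48 teeth
ring teeth: 28 + 2·10 = 48
28(ω_sun−ω_arm) = −48(ω_ring−ω_arm),  ω_sun = 0, ω_ring = 1
28(0−ω_arm) = −48(1−ω_arm)  ⇒  76·ω_arm = 48  ⇒  ω_arm = 12/19
sun–planet mesh: 28·(0−12/19) = −10·(ω_p−ω_arm)  ⇒  ω_p−ω_arm = 168/95
exact speed ratio = 168/95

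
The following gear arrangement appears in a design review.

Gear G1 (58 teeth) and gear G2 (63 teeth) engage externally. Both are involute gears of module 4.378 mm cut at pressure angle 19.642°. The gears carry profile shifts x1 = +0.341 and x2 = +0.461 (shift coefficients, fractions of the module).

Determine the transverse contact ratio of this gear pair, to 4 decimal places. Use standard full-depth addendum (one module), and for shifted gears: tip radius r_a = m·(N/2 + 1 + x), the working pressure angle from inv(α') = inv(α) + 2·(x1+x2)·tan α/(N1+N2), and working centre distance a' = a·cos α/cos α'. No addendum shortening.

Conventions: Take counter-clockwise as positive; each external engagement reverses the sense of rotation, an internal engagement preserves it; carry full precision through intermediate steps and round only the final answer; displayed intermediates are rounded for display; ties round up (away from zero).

1.7117

single-mesh involute tooth geometry (58T engaging 63T at module 4.378)
base radii: r_b1 = 119.574246, r_b2 = 129.882371
tip radii: r_a1 = 132.832898, r_a2 = 144.303258
inv(α') = inv(19.642°) + 2·(+0.341+0.461)·tan α/(58+63) = 0.01882388  ⇒  α' = 21.55861°
a' = a·cos α / cos α' = 264.8690·cos 19.642°/cos 21.55861° = 268.220756
action lengths: √(r_a1²−r_b1²) = 57.849619, √(r_a2²−r_b2²) = 62.880839
base pitch p_b = π·m·cos α = 12.953572
CR = (57.849619 + 62.880839 − 268.220756·sin 21.55861°)/12.953572 = 1.711651
contact ratio ≈ 1.7117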